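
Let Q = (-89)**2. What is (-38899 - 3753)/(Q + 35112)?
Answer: -42652/43033 ≈ -0.99115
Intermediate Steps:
Q = 7921
(-38899 - 3753)/(Q + 35112) = (-38899 - 3753)/(7921 + 35112) = -42652/43033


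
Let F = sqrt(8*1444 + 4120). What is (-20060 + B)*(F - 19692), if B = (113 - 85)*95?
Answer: 342640800 - 34800*sqrt(3918) ≈ 3.4046e+8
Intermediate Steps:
B = 2660 (B = 28*95 = 2660)
F = 2*sqrt(3918) (F = sqrt(11552 + 4120) = sqrt(15672) = 2*sqrt(3918) ≈ 125.19)
(-20060 + B)*(F - 19692) = (-20060 + 2660)*(2*sqrt(3918) - 19692) = -17400*(-19692 + 2*sqrt(3918)) = 342640800 - 34800*sqrt(3918)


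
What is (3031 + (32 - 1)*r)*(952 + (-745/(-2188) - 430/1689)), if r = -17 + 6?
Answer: 4732333984505/1847766 ≈ 2.5611e+6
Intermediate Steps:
r = -11
(3031 + (32 - 1)*r)*(952 + (-745/(-2188) - 430/1689)) = (3031 + (32 - 1)*(-11))*(952 + (-745/(-2188) - 430/1689)) = (3031 + 31*(-11))*(952 + (-745*(-1/2188) - 430*1/1689)) = (3031 - 341)*(952 + (745/2188 - 430/1689)) = 2690*(952 + 317465/3695532) = 2690*(3518463929/3695532) = 4732333984505/1847766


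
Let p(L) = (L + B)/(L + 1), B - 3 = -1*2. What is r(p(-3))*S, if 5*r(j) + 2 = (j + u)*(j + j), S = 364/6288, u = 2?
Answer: 91/1965 ≈ 0.046310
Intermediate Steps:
B = 1 (B = 3 - 1*2 = 3 - 2 = 1)
p(L) = 1 (p(L) = (L + 1)/(L + 1) = (1 + L)/(1 + L) = 1)
S = 91/1572 (S = 364*(1/6288) = 91/1572 ≈ 0.057888)
r(j) = -⅖ + 2*j*(2 + j)/5 (r(j) = -⅖ + ((j + 2)*(j + j))/5 = -⅖ + ((2 + j)*(2*j))/5 = -⅖ + (2*j*(2 + j))/5 = -⅖ + 2*j*(2 + j)/5)
r(p(-3))*S = (-⅖ + (⅖)*1² + (⅘)*1)*(91/1572) = (-⅖ + (⅖)*1 + ⅘)*(91/1572) = (-⅖ + ⅖ + ⅘)*(91/1572) = (⅘)*(91/1572) = 91/1965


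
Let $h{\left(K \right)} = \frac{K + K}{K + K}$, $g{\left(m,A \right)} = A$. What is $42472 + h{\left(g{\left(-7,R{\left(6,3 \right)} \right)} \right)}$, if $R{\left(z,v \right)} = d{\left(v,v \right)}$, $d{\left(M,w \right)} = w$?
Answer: $42473$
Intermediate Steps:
$R{\left(z,v \right)} = v$
$h{\left(K \right)} = 1$ ($h{\left(K \right)} = \frac{2 K}{2 K} = 2 K \frac{1}{2 K} = 1$)
$42472 + h{\left(g{\left(-7,R{\left(6,3 \right)} \right)} \right)} = 42472 + 1 = 42473$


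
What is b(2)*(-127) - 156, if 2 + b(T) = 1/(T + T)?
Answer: 265/4 ≈ 66.250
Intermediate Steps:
b(T) = -2 + 1/(2*T) (b(T) = -2 + 1/(T + T) = -2 + 1/(2*T))
b(2)*(-127) - 156 = (-2 + (1/2)/2)*(-127) - 156 = (-2 + (1/2)*(1/2))*(-127) - 156 = (-2 + 1/4)*(-127) - 156 = -7/4*(-127) - 156 = 889/4 - 156 = 265/4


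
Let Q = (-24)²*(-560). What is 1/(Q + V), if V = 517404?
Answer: 1/194844 ≈ 5.1323e-6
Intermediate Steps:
Q = -322560 (Q = 576*(-560) = -322560)
1/(Q + V) = 1/(-322560 + 517404) = 1/194844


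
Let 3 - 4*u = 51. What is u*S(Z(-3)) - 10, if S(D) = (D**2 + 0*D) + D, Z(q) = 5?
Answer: -370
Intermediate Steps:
u = -12 (u = 3/4 - 1/4*51 = 3/4 - 51/4 = -12)
S(D) = D + D**2 (S(D) = (D**2 + 0) + D = D**2 + D = D + D**2)
u*S(Z(-3)) - 10 = -60*(1 + 5) - 10 = -60*6 - 10 = -12*30 - 10 = -360 - 10 = -370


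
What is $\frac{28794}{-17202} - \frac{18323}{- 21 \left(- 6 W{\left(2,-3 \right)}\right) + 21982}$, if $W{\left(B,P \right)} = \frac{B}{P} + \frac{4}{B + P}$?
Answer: $- \frac{155201847}{61336598} \approx -2.5303$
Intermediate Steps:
$W{\left(B,P \right)} = \frac{4}{B + P} + \frac{B}{P}$
$\frac{28794}{-17202} - \frac{18323}{- 21 \left(- 6 W{\left(2,-3 \right)}\right) + 21982} = \frac{28794}{-17202} - \frac{18323}{- 21 \left(- 6 \frac{2^{2} + 4 \left(-3\right) + 2 \left(-3\right)}{\left(-3\right) \left(2 - 3\right)}\right) + 21982} = 28794 \left(- \frac{1}{17202}\right) - \frac{18323}{- 21 \left(- 6 \left(- \frac{4 - 12 - 6}{3 \left(-1\right)}\right)\right) + 21982} = - \frac{4799}{2867} - \frac{18323}{- 21 \left(- 6 \left(\left(- \frac{1}{3}\right) \left(-1\right) \left(-14\right)\right)\right) + 21982} = - \frac{4799}{2867} - \frac{18323}{- 21 \left(\left(-6\right) \left(- \frac{14}{3}\right)\right) + 21982} = - \frac{4799}{2867} - \frac{18323}{\left(-21\right) 28 + 21982} = - \frac{4799}{2867} - \frac{18323}{-588 + 21982} = - \frac{4799}{2867} - \frac{18323}{21394} = - \frac{155201847}{61336598}$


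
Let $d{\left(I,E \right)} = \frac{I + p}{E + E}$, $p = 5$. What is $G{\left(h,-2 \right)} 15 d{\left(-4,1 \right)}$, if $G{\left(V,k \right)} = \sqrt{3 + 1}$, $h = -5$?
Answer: $15$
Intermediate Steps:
$G{\left(V,k \right)} = 2$ ($G{\left(V,k \right)} = \sqrt{4} = 2$)
$d{\left(I,E \right)} = \frac{5 + I}{2 E}$ ($d{\left(I,E \right)} = \frac{I + 5}{E + E} = \frac{5 + I}{2 E}$)
$G{\left(h,-2 \right)} 15 d{\left(-4,1 \right)} = 2 \cdot 15 \frac{5 - 4}{2 \cdot 1} = 30 \cdot \frac{1}{2} \cdot 1 \cdot 1 = 30 \cdot \frac{1}{2} = 15$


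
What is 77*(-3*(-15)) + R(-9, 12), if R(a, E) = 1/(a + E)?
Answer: 10396/3 ≈ 3465.3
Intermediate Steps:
R(a, E) = 1/(E + a)
77*(-3*(-15)) + R(-9, 12) = 77*(-3*(-15)) + 1/(12 - 9) = 77*45 + 1/3 = 3465 + ⅓ = 10396/3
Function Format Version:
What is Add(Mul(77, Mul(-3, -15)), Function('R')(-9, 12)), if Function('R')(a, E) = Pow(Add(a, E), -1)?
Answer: Rational(10396, 3) ≈ 3465.3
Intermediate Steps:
Function('R')(a, E) = Pow(Add(E, a), -1)
Add(Mul(77, Mul(-3, -15)), Function('R')(-9, 12)) = Add(Mul(77, Mul(-3, -15)), Pow(Add(12, -9), -1)) = Add(Mul(77, 45), Pow(3, -1)) = Add(3465, Rational(1, 3)) = Rational(10396, 3)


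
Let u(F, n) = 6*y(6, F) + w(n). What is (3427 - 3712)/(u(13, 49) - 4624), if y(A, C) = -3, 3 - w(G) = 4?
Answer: 285/4643 ≈ 0.061383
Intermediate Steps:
w(G) = -1 (w(G) = 3 - 1*4 = 3 - 4 = -1)
u(F, n) = -19 (u(F, n) = 6*(-3) - 1 = -18 - 1 = -19)
(3427 - 3712)/(u(13, 49) - 4624) = (3427 - 3712)/(-19 - 4624) = -285/(-4643) = -285*(-1/4643) = 285/4643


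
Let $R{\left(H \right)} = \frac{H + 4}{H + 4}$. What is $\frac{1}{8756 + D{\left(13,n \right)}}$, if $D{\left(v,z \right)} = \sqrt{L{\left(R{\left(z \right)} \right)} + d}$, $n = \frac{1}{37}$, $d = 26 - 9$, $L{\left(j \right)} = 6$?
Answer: $\frac{8756}{76667513} - \frac{\sqrt{23}}{76667513} \approx 0.00011414$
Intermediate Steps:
$R{\left(H \right)} = 1$ ($R{\left(H \right)} = \frac{4 + H}{4 + H} = 1$)
$d = 17$ ($d = 26 - 9 = 17$)
$n = \frac{1}{37} \approx 0.027027$
$D{\left(v,z \right)} = \sqrt{23}$ ($D{\left(v,z \right)} = \sqrt{6 + 17} = \sqrt{23}$)
$\frac{1}{8756 + D{\left(13,n \right)}} = \frac{1}{8756 + \sqrt{23}}$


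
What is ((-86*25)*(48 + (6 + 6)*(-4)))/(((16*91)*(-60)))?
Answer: 0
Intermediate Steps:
((-86*25)*(48 + (6 + 6)*(-4)))/(((16*91)*(-60))) = (-2150*(48 + 12*(-4)))/((1456*(-60))) = -2150*(48 - 48)/(-87360) = -2150*0*(-1/87360) = 0*(-1/87360) = 0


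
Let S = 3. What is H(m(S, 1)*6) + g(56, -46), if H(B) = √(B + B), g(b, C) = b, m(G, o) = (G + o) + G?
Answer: 56 + 2*√21 ≈ 65.165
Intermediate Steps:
m(G, o) = o + 2*G
H(B) = √2*√B (H(B) = √(2*B) = √2*√B)
H(m(S, 1)*6) + g(56, -46) = √2*√((1 + 2*3)*6) + 56 = √2*√((1 + 6)*6) + 56 = √2*√(7*6) + 56 = √2*√42 + 56 = 2*√21 + 56 = 56 + 2*√21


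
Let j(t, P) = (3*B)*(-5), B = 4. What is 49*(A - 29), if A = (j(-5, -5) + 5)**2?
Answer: 146804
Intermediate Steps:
j(t, P) = -60 (j(t, P) = (3*4)*(-5) = 12*(-5) = -60)
A = 3025 (A = (-60 + 5)**2 = (-55)**2 = 3025)
49*(A - 29) = 49*(3025 - 29) = 49*2996 = 146804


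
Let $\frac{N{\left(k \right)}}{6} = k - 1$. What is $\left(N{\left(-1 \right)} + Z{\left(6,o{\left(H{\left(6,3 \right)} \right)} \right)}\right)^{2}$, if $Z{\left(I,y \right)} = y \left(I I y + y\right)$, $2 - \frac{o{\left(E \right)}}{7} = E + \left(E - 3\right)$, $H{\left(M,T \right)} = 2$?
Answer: $3243601$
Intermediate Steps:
$N{\left(k \right)} = -6 + 6 k$ ($N{\left(k \right)} = 6 \left(k - 1\right) = 6 \left(-1 + k\right) = -6 + 6 k$)
$o{\left(E \right)} = 35 - 14 E$ ($o{\left(E \right)} = 14 - 7 \left(E + \left(E - 3\right)\right) = 14 - 7 \left(E + \left(-3 + E\right)\right) = 14 - 7 \left(-3 + 2 E\right) = 14 - \left(-21 + 14 E\right) = 35 - 14 E$)
$Z{\left(I,y \right)} = y \left(y + y I^{2}\right)$ ($Z{\left(I,y \right)} = y \left(I^{2} y + y\right) = y \left(y I^{2} + y\right) = y \left(y + y I^{2}\right)$)
$\left(N{\left(-1 \right)} + Z{\left(6,o{\left(H{\left(6,3 \right)} \right)} \right)}\right)^{2} = \left(\left(-6 + 6 \left(-1\right)\right) + \left(35 - 28\right)^{2} \left(1 + 6^{2}\right)\right)^{2} = \left(\left(-6 - 6\right) + \left(35 - 28\right)^{2} \left(1 + 36\right)\right)^{2} = \left(-12 + 7^{2} \cdot 37\right)^{2} = \left(-12 + 49 \cdot 37\right)^{2} = \left(-12 + 1813\right)^{2} = 1801^{2} = 3243601$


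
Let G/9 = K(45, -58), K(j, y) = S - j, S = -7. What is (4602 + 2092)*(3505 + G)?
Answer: 20329678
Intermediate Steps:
K(j, y) = -7 - j
G = -468 (G = 9*(-7 - 1*45) = 9*(-7 - 45) = 9*(-52) = -468)
(4602 + 2092)*(3505 + G) = (4602 + 2092)*(3505 - 468) = 6694*3037 = 20329678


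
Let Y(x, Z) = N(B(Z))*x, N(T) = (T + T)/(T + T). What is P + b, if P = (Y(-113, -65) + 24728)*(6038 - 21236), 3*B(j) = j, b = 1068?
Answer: -374097702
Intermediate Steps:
B(j) = j/3
N(T) = 1 (N(T) = (2*T)/((2*T)) = (2*T)*(1/(2*T)) = 1)
Y(x, Z) = x (Y(x, Z) = 1*x = x)
P = -374098770 (P = (-113 + 24728)*(6038 - 21236) = 24615*(-15198) = -374098770)
P + b = -374098770 + 1068 = -374097702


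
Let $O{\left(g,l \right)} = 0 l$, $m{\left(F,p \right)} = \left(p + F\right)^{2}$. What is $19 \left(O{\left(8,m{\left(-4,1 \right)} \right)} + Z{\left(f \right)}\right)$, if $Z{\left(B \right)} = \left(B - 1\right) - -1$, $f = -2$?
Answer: $-38$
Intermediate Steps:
$m{\left(F,p \right)} = \left(F + p\right)^{2}$
$O{\left(g,l \right)} = 0$
$Z{\left(B \right)} = B$ ($Z{\left(B \right)} = \left(-1 + B\right) + 1 = B$)
$19 \left(O{\left(8,m{\left(-4,1 \right)} \right)} + Z{\left(f \right)}\right) = 19 \left(0 - 2\right) = 19 \left(-2\right) = -38$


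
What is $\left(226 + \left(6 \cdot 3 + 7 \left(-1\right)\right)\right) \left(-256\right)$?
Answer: $-60672$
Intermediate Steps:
$\left(226 + \left(6 \cdot 3 + 7 \left(-1\right)\right)\right) \left(-256\right) = \left(226 + \left(18 - 7\right)\right) \left(-256\right) = \left(226 + 11\right) \left(-256\right) = 237 \left(-256\right) = -60672$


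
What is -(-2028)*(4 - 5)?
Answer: -2028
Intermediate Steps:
-(-2028)*(4 - 5) = -(-2028)*(-1) = -507*4 = -2028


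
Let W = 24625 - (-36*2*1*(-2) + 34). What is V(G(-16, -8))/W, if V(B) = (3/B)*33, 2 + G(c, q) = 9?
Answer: 33/57043 ≈ 0.00057851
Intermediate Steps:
G(c, q) = 7 (G(c, q) = -2 + 9 = 7)
V(B) = 99/B
W = 24447 (W = 24625 - (-72*(-2) + 34) = 24625 - (-36*(-4) + 34) = 24625 - (144 + 34) = 24625 - 1*178 = 24625 - 178 = 24447)
V(G(-16, -8))/W = (99/7)/24447 = (99*(⅐))*(1/24447) = (99/7)*(1/24447) = 33/57043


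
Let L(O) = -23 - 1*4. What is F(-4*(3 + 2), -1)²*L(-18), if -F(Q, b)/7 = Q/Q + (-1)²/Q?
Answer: -477603/400 ≈ -1194.0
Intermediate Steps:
L(O) = -27 (L(O) = -23 - 4 = -27)
F(Q, b) = -7 - 7/Q (F(Q, b) = -7*(Q/Q + (-1)²/Q) = -7*(1 + 1/Q) = -7 - 7/Q)
F(-4*(3 + 2), -1)²*L(-18) = (-7 - 7*(-1/(4*(3 + 2))))²*(-27) = (-7 - 7/((-4*5)))²*(-27) = (-7 - 7/(-20))²*(-27) = (-7 - 7*(-1/20))²*(-27) = (-7 + 7/20)²*(-27) = (-133/20)²*(-27) = (17689/400)*(-27) = -477603/400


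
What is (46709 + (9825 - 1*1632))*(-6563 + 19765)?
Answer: 724816204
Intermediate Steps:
(46709 + (9825 - 1*1632))*(-6563 + 19765) = (46709 + (9825 - 1632))*13202 = (46709 + 8193)*13202 = 54902*13202 = 724816204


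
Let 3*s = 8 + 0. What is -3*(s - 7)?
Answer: 13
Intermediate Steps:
s = 8/3 (s = (8 + 0)/3 = (⅓)*8 = 8/3 ≈ 2.6667)
-3*(s - 7) = -3*(8/3 - 7) = -3*(-13/3) = 13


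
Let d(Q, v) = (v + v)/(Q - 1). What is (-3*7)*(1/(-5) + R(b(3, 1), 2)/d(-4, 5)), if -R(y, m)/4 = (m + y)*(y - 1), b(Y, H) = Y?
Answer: -2079/5 ≈ -415.80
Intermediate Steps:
d(Q, v) = 2*v/(-1 + Q) (d(Q, v) = (2*v)/(-1 + Q) = 2*v/(-1 + Q))
R(y, m) = -4*(-1 + y)*(m + y) (R(y, m) = -4*(m + y)*(y - 1) = -4*(m + y)*(-1 + y) = -4*(-1 + y)*(m + y))
(-3*7)*(1/(-5) + R(b(3, 1), 2)/d(-4, 5)) = (-3*7)*(1/(-5) + (-4*3² + 4*2 + 4*3 - 4*2*3)/((2*5/(-1 - 4)))) = -21*(1*(-⅕) + (-4*9 + 8 + 12 - 24)/((2*5/(-5)))) = -21*(-⅕ + (-36 + 8 + 12 - 24)/((2*5*(-⅕)))) = -21*(-⅕ - 40/(-2)) = -21*(-⅕ - 40*(-½)) = -21*(-⅕ + 20) = -21*99/5 = -2079/5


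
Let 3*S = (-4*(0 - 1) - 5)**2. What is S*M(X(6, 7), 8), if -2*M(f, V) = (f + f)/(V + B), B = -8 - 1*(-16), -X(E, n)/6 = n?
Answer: 7/8 ≈ 0.87500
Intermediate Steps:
X(E, n) = -6*n
B = 8 (B = -8 + 16 = 8)
S = 1/3 (S = (-4*(0 - 1) - 5)**2/3 = (-4*(-1) - 5)**2/3 = (4 - 5)**2/3 = (1/3)*(-1)**2 = (1/3)*1 = 1/3 ≈ 0.33333)
M(f, V) = -f/(8 + V) (M(f, V) = -(f + f)/(2*(V + 8)) = -2*f/(2*(8 + V)) = -f/(8 + V))
S*M(X(6, 7), 8) = (-(-6*7)/(8 + 8))/3 = (-1*(-42)/16)/3 = (-1*(-42)*1/16)/3 = (1/3)*(21/8) = 7/8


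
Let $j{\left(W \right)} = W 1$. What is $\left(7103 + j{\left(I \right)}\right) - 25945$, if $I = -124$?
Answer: $-18966$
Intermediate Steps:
$j{\left(W \right)} = W$
$\left(7103 + j{\left(I \right)}\right) - 25945 = \left(7103 - 124\right) - 25945 = 6979 - 25945 = -18966$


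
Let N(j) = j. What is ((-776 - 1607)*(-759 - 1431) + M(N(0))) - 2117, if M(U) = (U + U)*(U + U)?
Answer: 5216653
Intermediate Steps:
M(U) = 4*U² (M(U) = (2*U)*(2*U) = 4*U²)
((-776 - 1607)*(-759 - 1431) + M(N(0))) - 2117 = ((-776 - 1607)*(-759 - 1431) + 4*0²) - 2117 = (-2383*(-2190) + 4*0) - 2117 = (5218770 + 0) - 2117 = 5218770 - 2117 = 5216653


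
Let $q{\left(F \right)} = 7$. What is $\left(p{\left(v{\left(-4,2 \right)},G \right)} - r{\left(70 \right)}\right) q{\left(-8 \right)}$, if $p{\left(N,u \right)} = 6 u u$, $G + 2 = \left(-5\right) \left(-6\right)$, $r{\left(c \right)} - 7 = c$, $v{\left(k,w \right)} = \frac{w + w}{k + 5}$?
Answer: $32389$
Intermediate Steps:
$v{\left(k,w \right)} = \frac{2 w}{5 + k}$
$r{\left(c \right)} = 7 + c$
$G = 28$ ($G = -2 - -30 = -2 + 30 = 28$)
$p{\left(N,u \right)} = 6 u^{2}$
$\left(p{\left(v{\left(-4,2 \right)},G \right)} - r{\left(70 \right)}\right) q{\left(-8 \right)} = \left(6 \cdot 28^{2} - \left(7 + 70\right)\right) 7 = \left(6 \cdot 784 - 77\right) 7 = \left(4704 - 77\right) 7 = 4627 \cdot 7 = 32389$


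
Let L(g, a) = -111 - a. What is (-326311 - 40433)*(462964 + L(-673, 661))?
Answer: -169506142848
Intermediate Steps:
(-326311 - 40433)*(462964 + L(-673, 661)) = (-326311 - 40433)*(462964 + (-111 - 1*661)) = -366744*(462964 + (-111 - 661)) = -366744*(462964 - 772) = -366744*462192 = -169506142848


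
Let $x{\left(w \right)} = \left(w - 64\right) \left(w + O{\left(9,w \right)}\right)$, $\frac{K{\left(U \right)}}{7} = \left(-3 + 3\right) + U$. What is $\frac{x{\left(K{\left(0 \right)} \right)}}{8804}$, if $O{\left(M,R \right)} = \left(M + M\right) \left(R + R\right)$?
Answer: $0$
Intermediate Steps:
$K{\left(U \right)} = 7 U$ ($K{\left(U \right)} = 7 \left(\left(-3 + 3\right) + U\right) = 7 \left(0 + U\right) = 7 U$)
$O{\left(M,R \right)} = 4 M R$ ($O{\left(M,R \right)} = 2 M 2 R = 4 M R$)
$x{\left(w \right)} = 37 w \left(-64 + w\right)$ ($x{\left(w \right)} = \left(w - 64\right) \left(w + 4 \cdot 9 w\right) = \left(-64 + w\right) \left(w + 36 w\right) = \left(-64 + w\right) 37 w = 37 w \left(-64 + w\right)$)
$\frac{x{\left(K{\left(0 \right)} \right)}}{8804} = \frac{37 \cdot 7 \cdot 0 \left(-64 + 7 \cdot 0\right)}{8804} = 37 \cdot 0 \left(-64 + 0\right) \frac{1}{8804} = 37 \cdot 0 \left(-64\right) \frac{1}{8804} = 0 \cdot \frac{1}{8804} = 0$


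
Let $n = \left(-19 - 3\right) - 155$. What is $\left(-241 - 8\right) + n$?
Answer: $-426$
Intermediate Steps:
$n = -177$ ($n = -22 - 155 = -177$)
$\left(-241 - 8\right) + n = \left(-241 - 8\right) - 177 = -249 - 177 = -426$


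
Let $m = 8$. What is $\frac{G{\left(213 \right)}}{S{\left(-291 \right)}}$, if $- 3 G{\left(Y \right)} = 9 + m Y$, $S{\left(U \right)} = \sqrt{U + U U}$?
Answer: $- \frac{571 \sqrt{84390}}{84390} \approx -1.9656$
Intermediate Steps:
$S{\left(U \right)} = \sqrt{U + U^{2}}$
$G{\left(Y \right)} = -3 - \frac{8 Y}{3}$ ($G{\left(Y \right)} = - \frac{9 + 8 Y}{3} = -3 - \frac{8 Y}{3}$)
$\frac{G{\left(213 \right)}}{S{\left(-291 \right)}} = \frac{-3 - 568}{\sqrt{- 291 \left(1 - 291\right)}} = \frac{-3 - 568}{\sqrt{\left(-291\right) \left(-290\right)}} = - \frac{571}{\sqrt{84390}} = - 571 \frac{\sqrt{84390}}{84390} = - \frac{571 \sqrt{84390}}{84390}$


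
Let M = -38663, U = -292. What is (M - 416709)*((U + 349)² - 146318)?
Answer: 65149616668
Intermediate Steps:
(M - 416709)*((U + 349)² - 146318) = (-38663 - 416709)*((-292 + 349)² - 146318) = -455372*(57² - 146318) = -455372*(3249 - 146318) = -455372*(-143069) = 65149616668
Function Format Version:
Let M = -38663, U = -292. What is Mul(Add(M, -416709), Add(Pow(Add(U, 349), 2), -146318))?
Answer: 65149616668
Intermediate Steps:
Mul(Add(M, -416709), Add(Pow(Add(U, 349), 2), -146318)) = Mul(Add(-38663, -416709), Add(Pow(Add(-292, 349), 2), -146318)) = Mul(-455372, Add(Pow(57, 2), -146318)) = Mul(-455372, Add(3249, -146318)) = Mul(-455372, -143069) = 65149616668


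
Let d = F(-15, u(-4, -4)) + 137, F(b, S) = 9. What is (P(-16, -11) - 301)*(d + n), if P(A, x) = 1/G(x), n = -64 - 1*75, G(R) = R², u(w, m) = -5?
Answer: -254940/121 ≈ -2106.9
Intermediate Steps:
n = -139 (n = -64 - 75 = -139)
d = 146 (d = 9 + 137 = 146)
P(A, x) = x⁻² (P(A, x) = 1/(x²) = x⁻²)
(P(-16, -11) - 301)*(d + n) = ((-11)⁻² - 301)*(146 - 139) = (1/121 - 301)*7 = -36420/121*7 = -254940/121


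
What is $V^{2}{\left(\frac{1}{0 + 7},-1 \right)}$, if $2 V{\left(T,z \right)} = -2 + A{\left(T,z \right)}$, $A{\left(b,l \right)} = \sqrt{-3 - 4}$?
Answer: $\frac{\left(2 - i \sqrt{7}\right)^{2}}{4} \approx -0.75 - 2.6458 i$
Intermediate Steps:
$A{\left(b,l \right)} = i \sqrt{7}$ ($A{\left(b,l \right)} = \sqrt{-7} = i \sqrt{7}$)
$V{\left(T,z \right)} = -1 + \frac{i \sqrt{7}}{2}$ ($V{\left(T,z \right)} = \frac{-2 + i \sqrt{7}}{2} = -1 + \frac{i \sqrt{7}}{2}$)
$V^{2}{\left(\frac{1}{0 + 7},-1 \right)} = \left(-1 + \frac{i \sqrt{7}}{2}\right)^{2}$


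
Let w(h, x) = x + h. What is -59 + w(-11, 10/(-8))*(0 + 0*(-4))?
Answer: -59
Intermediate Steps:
w(h, x) = h + x
-59 + w(-11, 10/(-8))*(0 + 0*(-4)) = -59 + (-11 + 10/(-8))*(0 + 0*(-4)) = -59 + (-11 + 10*(-⅛))*(0 + 0) = -59 + (-11 - 5/4)*0 = -59 - 49/4*0 = -59 + 0 = -59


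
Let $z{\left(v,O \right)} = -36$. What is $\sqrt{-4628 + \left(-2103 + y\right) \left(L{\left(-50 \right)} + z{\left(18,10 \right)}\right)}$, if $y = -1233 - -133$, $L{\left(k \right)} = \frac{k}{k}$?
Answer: $\sqrt{107477} \approx 327.84$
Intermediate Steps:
$L{\left(k \right)} = 1$
$y = -1100$ ($y = -1233 + 133 = -1100$)
$\sqrt{-4628 + \left(-2103 + y\right) \left(L{\left(-50 \right)} + z{\left(18,10 \right)}\right)} = \sqrt{-4628 + \left(-2103 - 1100\right) \left(1 - 36\right)} = \sqrt{-4628 - -112105} = \sqrt{-4628 + 112105} = \sqrt{107477}$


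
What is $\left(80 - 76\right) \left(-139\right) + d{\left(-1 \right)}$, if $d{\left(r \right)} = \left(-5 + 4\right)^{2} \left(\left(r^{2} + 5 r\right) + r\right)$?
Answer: $-561$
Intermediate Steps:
$d{\left(r \right)} = r^{2} + 6 r$ ($d{\left(r \right)} = \left(-1\right)^{2} \left(r^{2} + 6 r\right) = 1 \left(r^{2} + 6 r\right) = r^{2} + 6 r$)
$\left(80 - 76\right) \left(-139\right) + d{\left(-1 \right)} = \left(80 - 76\right) \left(-139\right) - \left(6 - 1\right) = 4 \left(-139\right) - 5 = -556 - 5 = -561$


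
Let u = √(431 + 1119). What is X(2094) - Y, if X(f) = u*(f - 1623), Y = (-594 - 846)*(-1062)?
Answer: -1529280 + 2355*√62 ≈ -1.5107e+6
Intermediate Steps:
u = 5*√62 (u = √1550 = 5*√62 ≈ 39.370)
Y = 1529280 (Y = -1440*(-1062) = 1529280)
X(f) = 5*√62*(-1623 + f) (X(f) = (5*√62)*(f - 1623) = (5*√62)*(-1623 + f) = 5*√62*(-1623 + f))
X(2094) - Y = 5*√62*(-1623 + 2094) - 1*1529280 = 5*√62*471 - 1529280 = 2355*√62 - 1529280 = -1529280 + 2355*√62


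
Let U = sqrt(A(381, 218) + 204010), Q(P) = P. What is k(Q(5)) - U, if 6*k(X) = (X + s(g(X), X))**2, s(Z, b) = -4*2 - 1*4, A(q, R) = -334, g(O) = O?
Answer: 49/6 - 2*sqrt(50919) ≈ -443.14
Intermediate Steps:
s(Z, b) = -12 (s(Z, b) = -8 - 4 = -12)
U = 2*sqrt(50919) (U = sqrt(-334 + 204010) = sqrt(203676) = 2*sqrt(50919) ≈ 451.30)
k(X) = (-12 + X)**2/6 (k(X) = (X - 12)**2/6 = (-12 + X)**2/6)
k(Q(5)) - U = (-12 + 5)**2/6 - 2*sqrt(50919) = (1/6)*(-7)**2 - 2*sqrt(50919) = (1/6)*49 - 2*sqrt(50919) = 49/6 - 2*sqrt(50919)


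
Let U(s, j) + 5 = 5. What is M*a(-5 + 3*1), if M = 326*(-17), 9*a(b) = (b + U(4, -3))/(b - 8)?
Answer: -5542/45 ≈ -123.16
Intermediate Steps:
U(s, j) = 0 (U(s, j) = -5 + 5 = 0)
a(b) = b/(9*(-8 + b)) (a(b) = ((b + 0)/(b - 8))/9 = (b/(-8 + b))/9 = b/(9*(-8 + b)))
M = -5542
M*a(-5 + 3*1) = -5542*(-5 + 3*1)/(9*(-8 + (-5 + 3*1))) = -5542*(-5 + 3)/(9*(-8 + (-5 + 3))) = -5542*(-2)/(9*(-8 - 2)) = -5542*(-2)/(9*(-10)) = -5542*(-2)*(-1)/(9*10) = -5542*1/45 = -5542/45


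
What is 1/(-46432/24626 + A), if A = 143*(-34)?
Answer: -12313/59889022 ≈ -0.00020560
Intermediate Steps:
A = -4862
1/(-46432/24626 + A) = 1/(-46432/24626 - 4862) = 1/(-46432*1/24626 - 4862) = 1/(-23216/12313 - 4862) = 1/(-59889022/12313) = -12313/59889022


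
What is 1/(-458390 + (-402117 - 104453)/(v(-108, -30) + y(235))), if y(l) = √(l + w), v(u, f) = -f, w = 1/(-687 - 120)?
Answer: -993314629/477743989517915 - 50657*√38260677/6210671863732895 ≈ -2.1296e-6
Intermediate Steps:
w = -1/807 (w = 1/(-807) = -1/807 ≈ -0.0012392)
y(l) = √(-1/807 + l) (y(l) = √(l - 1/807) = √(-1/807 + l))
1/(-458390 + (-402117 - 104453)/(v(-108, -30) + y(235))) = 1/(-458390 + (-402117 - 104453)/(-1*(-30) + √(-807 + 651249*235)/807)) = 1/(-458390 - 506570/(30 + √(-807 + 153043515)/807)) = 1/(-458390 - 506570/(30 + √153042708/807)) = 1/(-458390 - 506570/(30 + (2*√38260677)/807)) = 1/(-458390 - 506570/(30 + 2*√38260677/807))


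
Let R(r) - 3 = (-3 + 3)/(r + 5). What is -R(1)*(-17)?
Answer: 51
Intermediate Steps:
R(r) = 3 (R(r) = 3 + (-3 + 3)/(r + 5) = 3 + 0/(5 + r) = 3 + 0 = 3)
-R(1)*(-17) = -1*3*(-17) = -3*(-17) = 51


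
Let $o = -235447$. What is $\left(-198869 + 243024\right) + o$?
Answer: $-191292$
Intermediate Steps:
$\left(-198869 + 243024\right) + o = \left(-198869 + 243024\right) - 235447 = 44155 - 235447 = -191292$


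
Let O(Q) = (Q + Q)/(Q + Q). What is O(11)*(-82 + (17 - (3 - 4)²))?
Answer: -66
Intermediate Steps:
O(Q) = 1 (O(Q) = (2*Q)/((2*Q)) = (2*Q)*(1/(2*Q)) = 1)
O(11)*(-82 + (17 - (3 - 4)²)) = 1*(-82 + (17 - (3 - 4)²)) = 1*(-82 + (17 - 1*(-1)²)) = 1*(-82 + (17 - 1*1)) = 1*(-82 + (17 - 1)) = 1*(-82 + 16) = 1*(-66) = -66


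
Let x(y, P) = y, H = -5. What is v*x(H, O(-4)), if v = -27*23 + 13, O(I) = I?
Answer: 3040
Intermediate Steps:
v = -608 (v = -621 + 13 = -608)
v*x(H, O(-4)) = -608*(-5) = 3040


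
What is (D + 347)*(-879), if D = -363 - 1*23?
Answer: 34281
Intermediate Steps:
D = -386 (D = -363 - 23 = -386)
(D + 347)*(-879) = (-386 + 347)*(-879) = -39*(-879) = 34281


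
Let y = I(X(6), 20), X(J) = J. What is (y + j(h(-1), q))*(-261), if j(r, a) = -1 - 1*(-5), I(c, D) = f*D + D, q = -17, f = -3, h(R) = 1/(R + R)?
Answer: 9396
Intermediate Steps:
h(R) = 1/(2*R)
I(c, D) = -2*D (I(c, D) = -3*D + D = -2*D)
j(r, a) = 4 (j(r, a) = -1 + 5 = 4)
y = -40 (y = -2*20 = -40)
(y + j(h(-1), q))*(-261) = (-40 + 4)*(-261) = -36*(-261) = 9396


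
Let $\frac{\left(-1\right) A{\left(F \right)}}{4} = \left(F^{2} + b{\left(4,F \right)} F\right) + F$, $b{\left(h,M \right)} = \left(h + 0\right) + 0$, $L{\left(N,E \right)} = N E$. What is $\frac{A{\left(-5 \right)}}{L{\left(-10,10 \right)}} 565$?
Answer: $0$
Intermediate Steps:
$L{\left(N,E \right)} = E N$
$b{\left(h,M \right)} = h$ ($b{\left(h,M \right)} = h + 0 = h$)
$A{\left(F \right)} = - 20 F - 4 F^{2}$ ($A{\left(F \right)} = - 4 \left(\left(F^{2} + 4 F\right) + F\right) = - 4 \left(F^{2} + 5 F\right) = - 20 F - 4 F^{2}$)
$\frac{A{\left(-5 \right)}}{L{\left(-10,10 \right)}} 565 = \frac{\left(-4\right) \left(-5\right) \left(5 - 5\right)}{10 \left(-10\right)} 565 = \frac{\left(-4\right) \left(-5\right) 0}{-100} \cdot 565 = 0 \left(- \frac{1}{100}\right) 565 = 0 \cdot 565 = 0$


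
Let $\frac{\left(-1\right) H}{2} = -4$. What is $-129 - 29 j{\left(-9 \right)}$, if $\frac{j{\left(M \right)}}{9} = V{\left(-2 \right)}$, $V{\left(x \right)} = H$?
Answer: $-2217$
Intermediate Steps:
$H = 8$ ($H = \left(-2\right) \left(-4\right) = 8$)
$V{\left(x \right)} = 8$
$j{\left(M \right)} = 72$ ($j{\left(M \right)} = 9 \cdot 8 = 72$)
$-129 - 29 j{\left(-9 \right)} = -129 - 2088 = -2217$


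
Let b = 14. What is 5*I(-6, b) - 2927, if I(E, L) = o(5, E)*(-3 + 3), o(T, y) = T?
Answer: -2927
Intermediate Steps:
I(E, L) = 0 (I(E, L) = 5*(-3 + 3) = 5*0 = 0)
5*I(-6, b) - 2927 = 5*0 - 2927 = 0 - 2927 = -2927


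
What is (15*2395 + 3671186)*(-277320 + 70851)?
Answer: -765403501059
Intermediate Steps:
(15*2395 + 3671186)*(-277320 + 70851) = (35925 + 3671186)*(-206469) = 3707111*(-206469) = -765403501059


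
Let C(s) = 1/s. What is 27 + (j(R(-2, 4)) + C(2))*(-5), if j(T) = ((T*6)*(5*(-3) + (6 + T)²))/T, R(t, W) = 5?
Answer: -6311/2 ≈ -3155.5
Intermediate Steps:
j(T) = -90 + 6*(6 + T)² (j(T) = ((6*T)*(-15 + (6 + T)²))/T = (6*T*(-15 + (6 + T)²))/T = -90 + 6*(6 + T)²)
27 + (j(R(-2, 4)) + C(2))*(-5) = 27 + ((-90 + 6*(6 + 5)²) + 1/2)*(-5) = 27 + ((-90 + 6*11²) + ½)*(-5) = 27 + ((-90 + 6*121) + ½)*(-5) = 27 + ((-90 + 726) + ½)*(-5) = 27 + (636 + ½)*(-5) = 27 + (1273/2)*(-5) = 27 - 6365/2 = -6311/2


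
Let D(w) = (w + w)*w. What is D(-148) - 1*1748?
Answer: 42060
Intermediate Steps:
D(w) = 2*w**2 (D(w) = (2*w)*w = 2*w**2)
D(-148) - 1*1748 = 2*(-148)**2 - 1*1748 = 2*21904 - 1748 = 43808 - 1748 = 42060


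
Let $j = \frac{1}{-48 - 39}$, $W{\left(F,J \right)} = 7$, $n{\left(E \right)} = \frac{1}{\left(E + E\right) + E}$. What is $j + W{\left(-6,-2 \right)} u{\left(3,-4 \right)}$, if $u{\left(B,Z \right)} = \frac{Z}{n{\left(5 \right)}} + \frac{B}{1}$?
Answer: $- \frac{34714}{87} \approx -399.01$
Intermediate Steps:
$n{\left(E \right)} = \frac{1}{3 E}$ ($n{\left(E \right)} = \frac{1}{2 E + E} = \frac{1}{3 E}$)
$u{\left(B,Z \right)} = B + 15 Z$ ($u{\left(B,Z \right)} = \frac{Z}{\frac{1}{3} \cdot \frac{1}{5}} + \frac{B}{1} = \frac{Z}{\frac{1}{3} \cdot \frac{1}{5}} + B 1 = Z \frac{1}{\frac{1}{15}} + B = Z 15 + B = 15 Z + B = B + 15 Z$)
$j = - \frac{1}{87}$ ($j = \frac{1}{-87} = - \frac{1}{87} \approx -0.011494$)
$j + W{\left(-6,-2 \right)} u{\left(3,-4 \right)} = - \frac{1}{87} + 7 \left(3 + 15 \left(-4\right)\right) = - \frac{1}{87} + 7 \left(3 - 60\right) = - \frac{1}{87} + 7 \left(-57\right) = - \frac{1}{87} - 399 = - \frac{34714}{87}$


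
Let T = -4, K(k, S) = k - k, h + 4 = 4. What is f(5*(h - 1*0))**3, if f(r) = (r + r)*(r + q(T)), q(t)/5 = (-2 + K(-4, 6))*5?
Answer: 0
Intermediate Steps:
h = 0 (h = -4 + 4 = 0)
K(k, S) = 0
q(t) = -50 (q(t) = 5*((-2 + 0)*5) = 5*(-2*5) = 5*(-10) = -50)
f(r) = 2*r*(-50 + r) (f(r) = (r + r)*(r - 50) = (2*r)*(-50 + r) = 2*r*(-50 + r))
f(5*(h - 1*0))**3 = (2*(5*(0 - 1*0))*(-50 + 5*(0 - 1*0)))**3 = (2*(5*(0 + 0))*(-50 + 5*(0 + 0)))**3 = (2*(5*0)*(-50 + 5*0))**3 = (2*0*(-50 + 0))**3 = (2*0*(-50))**3 = 0**3 = 0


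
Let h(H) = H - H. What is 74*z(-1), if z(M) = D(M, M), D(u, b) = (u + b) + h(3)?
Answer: -148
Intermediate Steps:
h(H) = 0
D(u, b) = b + u (D(u, b) = (u + b) + 0 = (b + u) + 0 = b + u)
z(M) = 2*M (z(M) = M + M = 2*M)
74*z(-1) = 74*(2*(-1)) = 74*(-2) = -148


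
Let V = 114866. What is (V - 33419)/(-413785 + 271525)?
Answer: -27149/47420 ≈ -0.57252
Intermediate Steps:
(V - 33419)/(-413785 + 271525) = (114866 - 33419)/(-413785 + 271525) = 81447/(-142260) = 81447*(-1/142260) = -27149/47420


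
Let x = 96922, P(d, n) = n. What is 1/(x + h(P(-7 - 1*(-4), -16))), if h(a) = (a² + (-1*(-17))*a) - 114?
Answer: 1/96792 ≈ 1.0331e-5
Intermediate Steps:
h(a) = -114 + a² + 17*a (h(a) = (a² + 17*a) - 114 = -114 + a² + 17*a)
1/(x + h(P(-7 - 1*(-4), -16))) = 1/(96922 + (-114 + (-16)² + 17*(-16))) = 1/(96922 + (-114 + 256 - 272)) = 1/(96922 - 130) = 1/96792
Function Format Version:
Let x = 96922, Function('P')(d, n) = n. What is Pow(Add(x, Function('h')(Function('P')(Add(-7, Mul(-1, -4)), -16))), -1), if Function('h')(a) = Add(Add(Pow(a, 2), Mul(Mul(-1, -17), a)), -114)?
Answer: Rational(1, 96792) ≈ 1.0331e-5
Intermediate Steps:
Function('h')(a) = Add(-114, Pow(a, 2), Mul(17, a)) (Function('h')(a) = Add(Add(Pow(a, 2), Mul(17, a)), -114) = Add(-114, Pow(a, 2), Mul(17, a)))
Pow(Add(x, Function('h')(Function('P')(Add(-7, Mul(-1, -4)), -16))), -1) = Pow(Add(96922, Add(-114, Pow(-16, 2), Mul(17, -16))), -1) = Pow(Add(96922, Add(-114, 256, -272)), -1) = Pow(Add(96922, -130), -1) = Pow(96792, -1) = Rational(1, 96792)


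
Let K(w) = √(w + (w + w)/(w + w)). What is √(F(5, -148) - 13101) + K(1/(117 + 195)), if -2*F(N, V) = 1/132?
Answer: √24414/156 + 7*I*√4658610/132 ≈ 1.0016 + 114.46*I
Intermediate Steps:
F(N, V) = -1/264 (F(N, V) = -½/132 = -½*1/132 = -1/264)
K(w) = √(1 + w) (K(w) = √(w + (2*w)/((2*w))) = √(w + (2*w)*(1/(2*w))) = √(w + 1) = √(1 + w))
√(F(5, -148) - 13101) + K(1/(117 + 195)) = √(-1/264 - 13101) + √(1 + 1/(117 + 195)) = √(-3458665/264) + √(1 + 1/312) = 7*I*√4658610/132 + √(1 + 1/312) = 7*I*√4658610/132 + √(313/312) = 7*I*√4658610/132 + √24414/156 = √24414/156 + 7*I*√4658610/132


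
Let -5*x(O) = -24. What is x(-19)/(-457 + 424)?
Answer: -8/55 ≈ -0.14545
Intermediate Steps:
x(O) = 24/5 (x(O) = -⅕*(-24) = 24/5)
x(-19)/(-457 + 424) = 24/(5*(-457 + 424)) = (24/5)/(-33) = (24/5)*(-1/33) = -8/55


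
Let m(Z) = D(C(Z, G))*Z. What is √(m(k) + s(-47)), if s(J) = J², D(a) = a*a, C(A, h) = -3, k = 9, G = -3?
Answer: √2290 ≈ 47.854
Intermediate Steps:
D(a) = a²
m(Z) = 9*Z (m(Z) = (-3)²*Z = 9*Z)
√(m(k) + s(-47)) = √(9*9 + (-47)²) = √(81 + 2209) = √2290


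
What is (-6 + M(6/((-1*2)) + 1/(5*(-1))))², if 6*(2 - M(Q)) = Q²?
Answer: 183184/5625 ≈ 32.566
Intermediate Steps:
M(Q) = 2 - Q²/6
(-6 + M(6/((-1*2)) + 1/(5*(-1))))² = (-6 + (2 - (6/((-1*2)) + 1/(5*(-1)))²/6))² = (-6 + (2 - (6/(-2) + (⅕)*(-1))²/6))² = (-6 + (2 - (6*(-½) - ⅕)²/6))² = (-6 + (2 - (-3 - ⅕)²/6))² = (-6 + (2 - (-16/5)²/6))² = (-6 + (2 - ⅙*256/25))² = (-6 + (2 - 128/75))² = (-6 + 22/75)² = (-428/75)² = 183184/5625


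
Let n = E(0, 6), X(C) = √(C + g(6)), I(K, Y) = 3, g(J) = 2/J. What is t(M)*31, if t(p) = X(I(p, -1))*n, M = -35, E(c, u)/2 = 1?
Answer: 62*√30/3 ≈ 113.20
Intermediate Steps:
E(c, u) = 2 (E(c, u) = 2*1 = 2)
X(C) = √(⅓ + C) (X(C) = √(C + 2/6) = √(C + 2*(⅙)) = √(C + ⅓) = √(⅓ + C))
n = 2
t(p) = 2*√30/3 (t(p) = (√(3 + 9*3)/3)*2 = (√(3 + 27)/3)*2 = (√30/3)*2 = 2*√30/3)
t(M)*31 = (2*√30/3)*31 = 62*√30/3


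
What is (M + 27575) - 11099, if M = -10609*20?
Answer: -195704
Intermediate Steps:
M = -212180
(M + 27575) - 11099 = (-212180 + 27575) - 11099 = -184605 - 11099 = -195704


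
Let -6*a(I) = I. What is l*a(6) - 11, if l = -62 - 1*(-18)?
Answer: 33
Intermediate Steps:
a(I) = -I/6
l = -44 (l = -62 + 18 = -44)
l*a(6) - 11 = -(-22)*6/3 - 11 = -44*(-1) - 11 = 44 - 11 = 33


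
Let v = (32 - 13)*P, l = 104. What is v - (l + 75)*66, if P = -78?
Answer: -13296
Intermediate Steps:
v = -1482 (v = (32 - 13)*(-78) = 19*(-78) = -1482)
v - (l + 75)*66 = -1482 - (104 + 75)*66 = -1482 - 179*66 = -1482 - 1*11814 = -1482 - 11814 = -13296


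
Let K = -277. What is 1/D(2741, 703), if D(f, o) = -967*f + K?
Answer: -1/2650824 ≈ -3.7724e-7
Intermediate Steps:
D(f, o) = -277 - 967*f (D(f, o) = -967*f - 277 = -277 - 967*f)
1/D(2741, 703) = 1/(-277 - 967*2741) = 1/(-277 - 2650547) = 1/(-2650824) = -1/2650824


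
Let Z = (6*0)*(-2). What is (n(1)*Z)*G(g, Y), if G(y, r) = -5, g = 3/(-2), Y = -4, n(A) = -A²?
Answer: 0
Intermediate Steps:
g = -3/2 (g = 3*(-½) = -3/2 ≈ -1.5000)
Z = 0 (Z = 0*(-2) = 0)
(n(1)*Z)*G(g, Y) = (-1*1²*0)*(-5) = (-1*1*0)*(-5) = -1*0*(-5) = 0*(-5) = 0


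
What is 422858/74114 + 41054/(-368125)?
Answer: 76310962547/13641608125 ≈ 5.5940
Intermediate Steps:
422858/74114 + 41054/(-368125) = 422858*(1/74114) + 41054*(-1/368125) = 211429/37057 - 41054/368125 = 76310962547/13641608125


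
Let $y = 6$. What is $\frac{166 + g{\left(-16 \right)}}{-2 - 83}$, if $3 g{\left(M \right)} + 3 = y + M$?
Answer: $- \frac{97}{51} \approx -1.902$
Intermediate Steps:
$g{\left(M \right)} = 1 + \frac{M}{3}$ ($g{\left(M \right)} = -1 + \frac{6 + M}{3} = -1 + \left(2 + \frac{M}{3}\right) = 1 + \frac{M}{3}$)
$\frac{166 + g{\left(-16 \right)}}{-2 - 83} = \frac{166 + \left(1 + \frac{1}{3} \left(-16\right)\right)}{-2 - 83} = \frac{166 + \left(1 - \frac{16}{3}\right)}{-85} = \left(166 - \frac{13}{3}\right) \left(- \frac{1}{85}\right) = \frac{485}{3} \left(- \frac{1}{85}\right) = - \frac{97}{51}$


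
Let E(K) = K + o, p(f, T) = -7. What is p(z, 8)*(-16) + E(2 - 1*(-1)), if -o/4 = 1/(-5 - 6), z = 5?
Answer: 1269/11 ≈ 115.36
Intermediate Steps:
o = 4/11 (o = -4/(-5 - 6) = -4/(-11) = -4*(-1/11) = 4/11 ≈ 0.36364)
E(K) = 4/11 + K (E(K) = K + 4/11 = 4/11 + K)
p(z, 8)*(-16) + E(2 - 1*(-1)) = -7*(-16) + (4/11 + (2 - 1*(-1))) = 112 + (4/11 + (2 + 1)) = 112 + (4/11 + 3) = 112 + 37/11 = 1269/11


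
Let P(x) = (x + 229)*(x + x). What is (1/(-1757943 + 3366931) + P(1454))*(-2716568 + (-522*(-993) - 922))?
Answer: -4329372954972898938/402247 ≈ -1.0763e+13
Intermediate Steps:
P(x) = 2*x*(229 + x) (P(x) = (229 + x)*(2*x) = 2*x*(229 + x))
(1/(-1757943 + 3366931) + P(1454))*(-2716568 + (-522*(-993) - 922)) = (1/(-1757943 + 3366931) + 2*1454*(229 + 1454))*(-2716568 + (-522*(-993) - 922)) = (1/1608988 + 2*1454*1683)*(-2716568 + (518346 - 922)) = (1/1608988 + 4894164)*(-2716568 + 517424) = (7874651146033/1608988)*(-2199144) = -4329372954972898938/402247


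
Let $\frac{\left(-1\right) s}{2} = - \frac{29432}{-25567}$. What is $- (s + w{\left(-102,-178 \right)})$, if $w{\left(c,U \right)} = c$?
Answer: $\frac{2666698}{25567} \approx 104.3$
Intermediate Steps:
$s = - \frac{58864}{25567}$ ($s = - 2 \left(- \frac{29432}{-25567}\right) = - 2 \left(\left(-29432\right) \left(- \frac{1}{25567}\right)\right) = \left(-2\right) \frac{29432}{25567} = - \frac{58864}{25567} \approx -2.3023$)
$- (s + w{\left(-102,-178 \right)}) = - (- \frac{58864}{25567} - 102) = \left(-1\right) \left(- \frac{2666698}{25567}\right) = \frac{2666698}{25567}$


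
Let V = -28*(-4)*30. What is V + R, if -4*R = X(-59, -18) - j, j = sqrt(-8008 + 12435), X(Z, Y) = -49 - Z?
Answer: 6715/2 + sqrt(4427)/4 ≈ 3374.1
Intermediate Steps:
j = sqrt(4427) ≈ 66.536
R = -5/2 + sqrt(4427)/4 (R = -((-49 - 1*(-59)) - sqrt(4427))/4 = -((-49 + 59) - sqrt(4427))/4 = -(10 - sqrt(4427))/4 = -5/2 + sqrt(4427)/4 ≈ 14.134)
V = 3360 (V = 112*30 = 3360)
V + R = 3360 + (-5/2 + sqrt(4427)/4) = 6715/2 + sqrt(4427)/4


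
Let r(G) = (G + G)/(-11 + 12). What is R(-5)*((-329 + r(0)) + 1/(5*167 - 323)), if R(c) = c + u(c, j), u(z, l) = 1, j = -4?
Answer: 168447/128 ≈ 1316.0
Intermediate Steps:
R(c) = 1 + c (R(c) = c + 1 = 1 + c)
r(G) = 2*G (r(G) = (2*G)/1 = (2*G)*1 = 2*G)
R(-5)*((-329 + r(0)) + 1/(5*167 - 323)) = (1 - 5)*((-329 + 2*0) + 1/(5*167 - 323)) = -4*((-329 + 0) + 1/(835 - 323)) = -4*(-329 + 1/512) = -4*(-168447/512) = 168447/128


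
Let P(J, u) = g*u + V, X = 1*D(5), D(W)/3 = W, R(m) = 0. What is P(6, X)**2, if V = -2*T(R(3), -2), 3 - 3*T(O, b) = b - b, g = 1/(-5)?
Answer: 25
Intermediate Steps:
g = -1/5 ≈ -0.20000
T(O, b) = 1 (T(O, b) = 1 - (b - b)/3 = 1 - 1/3*0 = 1 + 0 = 1)
D(W) = 3*W
V = -2 (V = -2*1 = -2)
X = 15 (X = 1*(3*5) = 1*15 = 15)
P(J, u) = -2 - u/5 (P(J, u) = -u/5 - 2 = -2 - u/5)
P(6, X)**2 = (-2 - 1/5*15)**2 = (-2 - 3)**2 = (-5)**2 = 25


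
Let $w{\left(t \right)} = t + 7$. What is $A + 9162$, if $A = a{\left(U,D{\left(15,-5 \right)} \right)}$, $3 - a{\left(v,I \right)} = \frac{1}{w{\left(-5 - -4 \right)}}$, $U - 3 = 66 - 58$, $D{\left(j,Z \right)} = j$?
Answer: $\frac{54989}{6} \approx 9164.8$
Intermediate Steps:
$U = 11$ ($U = 3 + \left(66 - 58\right) = 3 + 8 = 11$)
$w{\left(t \right)} = 7 + t$
$a{\left(v,I \right)} = \frac{17}{6}$ ($a{\left(v,I \right)} = 3 - \frac{1}{7 - 1} = 3 - \frac{1}{6} = \frac{17}{6}$)
$A = \frac{17}{6} \approx 2.8333$
$A + 9162 = \frac{17}{6} + 9162 = \frac{54989}{6}$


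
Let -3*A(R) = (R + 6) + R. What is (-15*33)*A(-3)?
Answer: 0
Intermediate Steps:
A(R) = -2 - 2*R/3 (A(R) = -((R + 6) + R)/3 = -((6 + R) + R)/3 = -(6 + 2*R)/3 = -2 - 2*R/3)
(-15*33)*A(-3) = (-15*33)*(-2 - 2/3*(-3)) = -495*(-2 + 2) = -495*0 = 0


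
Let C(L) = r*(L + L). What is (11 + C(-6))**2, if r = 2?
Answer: 169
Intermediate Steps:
C(L) = 4*L (C(L) = 2*(L + L) = 2*(2*L) = 4*L)
(11 + C(-6))**2 = (11 + 4*(-6))**2 = (11 - 24)**2 = (-13)**2 = 169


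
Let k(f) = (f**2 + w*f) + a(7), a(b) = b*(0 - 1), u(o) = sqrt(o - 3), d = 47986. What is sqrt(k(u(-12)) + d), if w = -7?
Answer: sqrt(47964 - 7*I*sqrt(15)) ≈ 219.01 - 0.0619*I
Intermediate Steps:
u(o) = sqrt(-3 + o)
a(b) = -b (a(b) = b*(-1) = -b)
k(f) = -7 + f**2 - 7*f (k(f) = (f**2 - 7*f) - 1*7 = (f**2 - 7*f) - 7 = -7 + f**2 - 7*f)
sqrt(k(u(-12)) + d) = sqrt((-7 + (sqrt(-3 - 12))**2 - 7*sqrt(-3 - 12)) + 47986) = sqrt((-7 + (sqrt(-15))**2 - 7*I*sqrt(15)) + 47986) = sqrt((-7 + (I*sqrt(15))**2 - 7*I*sqrt(15)) + 47986) = sqrt((-7 - 15 - 7*I*sqrt(15)) + 47986) = sqrt((-22 - 7*I*sqrt(15)) + 47986) = sqrt(47964 - 7*I*sqrt(15))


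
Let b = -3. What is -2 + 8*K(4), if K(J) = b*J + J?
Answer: -66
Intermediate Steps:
K(J) = -2*J (K(J) = -3*J + J = -2*J)
-2 + 8*K(4) = -2 + 8*(-2*4) = -2 + 8*(-8) = -2 - 64 = -66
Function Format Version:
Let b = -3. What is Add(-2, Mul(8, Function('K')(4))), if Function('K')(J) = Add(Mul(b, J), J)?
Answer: -66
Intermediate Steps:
Function('K')(J) = Mul(-2, J) (Function('K')(J) = Add(Mul(-3, J), J) = Mul(-2, J))
Add(-2, Mul(8, Function('K')(4))) = Add(-2, Mul(8, Mul(-2, 4))) = Add(-2, Mul(8, -8)) = Add(-2, -64) = -66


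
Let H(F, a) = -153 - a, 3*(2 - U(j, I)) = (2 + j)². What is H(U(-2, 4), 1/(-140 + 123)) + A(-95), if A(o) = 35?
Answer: -2005/17 ≈ -117.94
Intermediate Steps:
U(j, I) = 2 - (2 + j)²/3
H(U(-2, 4), 1/(-140 + 123)) + A(-95) = (-153 - 1/(-140 + 123)) + 35 = (-153 - 1/(-17)) + 35 = (-153 - 1*(-1/17)) + 35 = (-153 + 1/17) + 35 = -2600/17 + 35 = -2005/17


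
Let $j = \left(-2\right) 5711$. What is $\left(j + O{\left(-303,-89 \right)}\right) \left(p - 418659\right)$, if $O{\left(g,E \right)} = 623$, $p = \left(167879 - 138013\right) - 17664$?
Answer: $4389329143$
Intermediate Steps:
$p = 12202$ ($p = 29866 - 17664 = 12202$)
$j = -11422$
$\left(j + O{\left(-303,-89 \right)}\right) \left(p - 418659\right) = \left(-11422 + 623\right) \left(12202 - 418659\right) = \left(-10799\right) \left(-406457\right) = 4389329143$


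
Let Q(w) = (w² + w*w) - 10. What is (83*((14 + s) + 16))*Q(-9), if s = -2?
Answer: 353248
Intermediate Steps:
Q(w) = -10 + 2*w² (Q(w) = (w² + w²) - 10 = 2*w² - 10 = -10 + 2*w²)
(83*((14 + s) + 16))*Q(-9) = (83*((14 - 2) + 16))*(-10 + 2*(-9)²) = (83*(12 + 16))*(-10 + 2*81) = (83*28)*(-10 + 162) = 2324*152 = 353248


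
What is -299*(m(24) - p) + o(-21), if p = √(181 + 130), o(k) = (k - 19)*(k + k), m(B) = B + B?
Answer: -12672 + 299*√311 ≈ -7399.1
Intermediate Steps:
m(B) = 2*B
o(k) = 2*k*(-19 + k) (o(k) = (-19 + k)*(2*k) = 2*k*(-19 + k))
p = √311 ≈ 17.635
-299*(m(24) - p) + o(-21) = -299*(2*24 - √311) + 2*(-21)*(-19 - 21) = -299*(48 - √311) + 2*(-21)*(-40) = (-14352 + 299*√311) + 1680 = -12672 + 299*√311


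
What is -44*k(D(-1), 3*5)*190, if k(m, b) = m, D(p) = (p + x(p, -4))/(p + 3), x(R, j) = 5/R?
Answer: 25080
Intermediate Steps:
D(p) = (p + 5/p)/(3 + p) (D(p) = (p + 5/p)/(p + 3) = (p + 5/p)/(3 + p))
-44*k(D(-1), 3*5)*190 = -44*(5 + (-1)²)/((-1)*(3 - 1))*190 = -(-44)*(5 + 1)/2*190 = -(-44)*6/2*190 = -44*(-3)*190 = 132*190 = 25080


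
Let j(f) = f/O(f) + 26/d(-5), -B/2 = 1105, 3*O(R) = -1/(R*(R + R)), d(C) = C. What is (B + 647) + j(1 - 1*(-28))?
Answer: -739511/5 ≈ -1.4790e+5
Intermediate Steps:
O(R) = -1/(6*R²) (O(R) = (-1/(R*(R + R)))/3 = (-1/(R*(2*R)))/3 = (-1/(2*R²))/3 = -1/(6*R²))
B = -2210 (B = -2*1105 = -2210)
j(f) = -26/5 - 6*f³ (j(f) = f/((-1/(6*f²))) + 26/(-5) = f*(-6*f²) + 26*(-⅕) = -6*f³ - 26/5 = -26/5 - 6*f³)
(B + 647) + j(1 - 1*(-28)) = (-2210 + 647) + (-26/5 - 6*(1 - 1*(-28))³) = -1563 + (-26/5 - 6*(1 + 28)³) = -1563 + (-26/5 - 6*29³) = -1563 + (-26/5 - 6*24389) = -1563 + (-26/5 - 146334) = -1563 - 731696/5 = -739511/5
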